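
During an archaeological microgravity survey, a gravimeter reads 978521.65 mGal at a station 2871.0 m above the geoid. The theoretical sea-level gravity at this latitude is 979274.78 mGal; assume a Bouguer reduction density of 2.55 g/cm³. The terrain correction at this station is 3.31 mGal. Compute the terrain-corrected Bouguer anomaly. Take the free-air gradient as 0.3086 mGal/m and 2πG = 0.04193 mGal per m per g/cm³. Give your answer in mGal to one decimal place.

-170.8

Free-air correction = 0.3086 × 2871.0 = 885.99 mGal
Free-air anomaly = 978521.65 − 979274.78 + (885.99) = 132.86 mGal
Bouguer slab correction = 0.04193 × 2.55 × 2871.0 = 306.97 mGal
Simple Bouguer anomaly = 132.86 − (306.97) = -174.11 mGal
Complete Bouguer anomaly = -174.11 + 3.31 = -170.80 mGal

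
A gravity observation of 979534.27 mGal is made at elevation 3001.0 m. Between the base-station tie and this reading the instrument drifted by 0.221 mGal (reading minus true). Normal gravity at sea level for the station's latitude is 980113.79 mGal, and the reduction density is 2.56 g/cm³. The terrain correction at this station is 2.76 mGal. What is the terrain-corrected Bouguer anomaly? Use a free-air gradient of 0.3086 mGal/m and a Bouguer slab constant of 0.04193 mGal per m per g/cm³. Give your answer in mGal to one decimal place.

Drift-corrected reading = 979534.27 − (0.221) = 979534.049 mGal
Free-air correction = 0.3086 × 3001.0 = 926.11 mGal
Free-air anomaly = 979534.049 − 980113.79 + (926.11) = 346.369 mGal
Bouguer slab correction = 0.04193 × 2.56 × 3001.0 = 322.13 mGal
Simple Bouguer anomaly = 346.369 − (322.13) = 24.239 mGal
Complete Bouguer anomaly = 24.239 + 2.76 = 26.999 mGal

27.0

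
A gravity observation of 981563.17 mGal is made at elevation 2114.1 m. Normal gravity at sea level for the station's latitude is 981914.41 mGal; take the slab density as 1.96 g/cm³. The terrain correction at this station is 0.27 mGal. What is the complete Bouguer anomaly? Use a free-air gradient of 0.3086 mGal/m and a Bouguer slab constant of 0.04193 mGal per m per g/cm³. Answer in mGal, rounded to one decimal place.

Free-air correction = 0.3086 × 2114.1 = 652.41 mGal
Free-air anomaly = 981563.17 − 981914.41 + (652.41) = 301.17 mGal
Bouguer slab correction = 0.04193 × 1.96 × 2114.1 = 173.74 mGal
Simple Bouguer anomaly = 301.17 − (173.74) = 127.43 mGal
Complete Bouguer anomaly = 127.43 + 0.27 = 127.70 mGal

127.7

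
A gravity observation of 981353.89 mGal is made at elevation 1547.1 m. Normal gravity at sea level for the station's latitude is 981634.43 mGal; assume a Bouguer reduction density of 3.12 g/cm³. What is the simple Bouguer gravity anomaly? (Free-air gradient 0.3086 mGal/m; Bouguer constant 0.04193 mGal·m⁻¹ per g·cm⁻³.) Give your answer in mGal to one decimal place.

-5.5

Free-air correction = 0.3086 × 1547.1 = 477.44 mGal
Free-air anomaly = 981353.89 − 981634.43 + (477.44) = 196.90 mGal
Bouguer slab correction = 0.04193 × 3.12 × 1547.1 = 202.39 mGal
Simple Bouguer anomaly = 196.90 − (202.39) = -5.49 mGal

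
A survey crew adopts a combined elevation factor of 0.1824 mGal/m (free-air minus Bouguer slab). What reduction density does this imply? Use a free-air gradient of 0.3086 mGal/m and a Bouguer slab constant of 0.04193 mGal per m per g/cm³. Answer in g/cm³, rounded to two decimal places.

0.1824 = 0.3086 − 0.04193 × ρ
ρ = (0.3086 − 0.1824) / 0.04193 = 3.01 g/cm³

3.01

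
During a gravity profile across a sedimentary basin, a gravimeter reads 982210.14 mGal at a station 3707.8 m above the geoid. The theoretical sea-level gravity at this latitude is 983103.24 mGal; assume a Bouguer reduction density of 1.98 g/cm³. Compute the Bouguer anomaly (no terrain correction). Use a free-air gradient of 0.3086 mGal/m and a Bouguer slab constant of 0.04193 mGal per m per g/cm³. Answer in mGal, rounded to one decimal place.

-56.7

Free-air correction = 0.3086 × 3707.8 = 1144.23 mGal
Free-air anomaly = 982210.14 − 983103.24 + (1144.23) = 251.13 mGal
Bouguer slab correction = 0.04193 × 1.98 × 3707.8 = 307.83 mGal
Simple Bouguer anomaly = 251.13 − (307.83) = -56.70 mGal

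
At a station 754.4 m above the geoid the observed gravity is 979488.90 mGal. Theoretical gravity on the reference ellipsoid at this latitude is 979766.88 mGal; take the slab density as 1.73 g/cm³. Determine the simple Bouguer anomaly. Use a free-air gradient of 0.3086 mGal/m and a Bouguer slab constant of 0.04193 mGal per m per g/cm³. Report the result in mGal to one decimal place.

-99.9

Free-air correction = 0.3086 × 754.4 = 232.81 mGal
Free-air anomaly = 979488.90 − 979766.88 + (232.81) = -45.17 mGal
Bouguer slab correction = 0.04193 × 1.73 × 754.4 = 54.72 mGal
Simple Bouguer anomaly = -45.17 − (54.72) = -99.89 mGal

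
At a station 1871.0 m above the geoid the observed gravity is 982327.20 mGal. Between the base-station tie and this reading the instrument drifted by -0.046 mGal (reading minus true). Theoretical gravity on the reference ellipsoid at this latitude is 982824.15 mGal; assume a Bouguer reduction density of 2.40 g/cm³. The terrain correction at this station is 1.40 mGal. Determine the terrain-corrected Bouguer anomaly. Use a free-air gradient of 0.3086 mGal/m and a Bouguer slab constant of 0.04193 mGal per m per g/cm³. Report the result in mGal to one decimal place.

Drift-corrected reading = 982327.20 − (-0.046) = 982327.246 mGal
Free-air correction = 0.3086 × 1871.0 = 577.39 mGal
Free-air anomaly = 982327.246 − 982824.15 + (577.39) = 80.486 mGal
Bouguer slab correction = 0.04193 × 2.40 × 1871.0 = 188.28 mGal
Simple Bouguer anomaly = 80.486 − (188.28) = -107.794 mGal
Complete Bouguer anomaly = -107.794 + 1.40 = -106.394 mGal

-106.4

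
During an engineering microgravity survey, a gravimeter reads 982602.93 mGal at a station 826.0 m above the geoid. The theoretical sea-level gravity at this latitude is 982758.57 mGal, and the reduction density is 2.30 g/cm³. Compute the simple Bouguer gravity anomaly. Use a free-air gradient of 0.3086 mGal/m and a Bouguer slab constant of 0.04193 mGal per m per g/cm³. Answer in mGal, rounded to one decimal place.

19.6

Free-air correction = 0.3086 × 826.0 = 254.90 mGal
Free-air anomaly = 982602.93 − 982758.57 + (254.90) = 99.26 mGal
Bouguer slab correction = 0.04193 × 2.30 × 826.0 = 79.66 mGal
Simple Bouguer anomaly = 99.26 − (79.66) = 19.60 mGal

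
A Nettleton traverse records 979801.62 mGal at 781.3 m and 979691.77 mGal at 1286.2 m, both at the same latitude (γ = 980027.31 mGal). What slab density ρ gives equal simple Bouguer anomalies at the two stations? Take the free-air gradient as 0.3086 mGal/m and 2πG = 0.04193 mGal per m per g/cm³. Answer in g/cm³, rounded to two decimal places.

Δg_obs = 979691.77 − 979801.62 = -109.85 mGal over Δh = 1286.2 − 781.3 = 504.9 m
Equal Bouguer anomalies ⇒ Δg_obs + (0.3086 − 0.04193ρ)·Δh = 0
0.3086 − 0.04193ρ = −Δg_obs/Δh = 0.21757
ρ = (0.3086 − 0.21757) / 0.04193 = 2.17 g/cm³

2.17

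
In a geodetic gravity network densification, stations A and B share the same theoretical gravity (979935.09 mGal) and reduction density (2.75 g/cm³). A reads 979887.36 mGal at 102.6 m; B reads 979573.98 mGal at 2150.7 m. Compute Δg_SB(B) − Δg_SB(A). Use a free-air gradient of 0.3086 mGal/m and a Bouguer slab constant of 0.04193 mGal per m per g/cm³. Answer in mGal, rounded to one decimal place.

82.5

Δg_SB(A) = 979887.36 − 979935.09 + 0.3086×102.6 − 0.04193×2.75×102.6 = -27.90 mGal
Δg_SB(B) = 979573.98 − 979935.09 + 0.3086×2150.7 − 0.04193×2.75×2150.7 = 54.60 mGal
Difference = 54.60 − (-27.90) = 82.50 mGal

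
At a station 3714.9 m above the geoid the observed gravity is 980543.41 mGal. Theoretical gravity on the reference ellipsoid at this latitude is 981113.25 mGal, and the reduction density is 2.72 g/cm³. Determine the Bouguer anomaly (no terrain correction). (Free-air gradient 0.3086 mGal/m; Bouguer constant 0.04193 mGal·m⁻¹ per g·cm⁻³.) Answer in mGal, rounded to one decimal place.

Free-air correction = 0.3086 × 3714.9 = 1146.42 mGal
Free-air anomaly = 980543.41 − 981113.25 + (1146.42) = 576.58 mGal
Bouguer slab correction = 0.04193 × 2.72 × 3714.9 = 423.68 mGal
Simple Bouguer anomaly = 576.58 − (423.68) = 152.90 mGal

152.9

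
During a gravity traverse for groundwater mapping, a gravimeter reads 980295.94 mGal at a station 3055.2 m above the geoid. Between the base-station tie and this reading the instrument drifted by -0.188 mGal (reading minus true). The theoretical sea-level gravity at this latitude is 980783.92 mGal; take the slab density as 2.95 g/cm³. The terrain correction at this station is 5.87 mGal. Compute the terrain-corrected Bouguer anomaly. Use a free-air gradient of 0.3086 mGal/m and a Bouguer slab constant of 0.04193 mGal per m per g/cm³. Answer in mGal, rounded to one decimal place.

Drift-corrected reading = 980295.94 − (-0.188) = 980296.128 mGal
Free-air correction = 0.3086 × 3055.2 = 942.83 mGal
Free-air anomaly = 980296.128 − 980783.92 + (942.83) = 455.038 mGal
Bouguer slab correction = 0.04193 × 2.95 × 3055.2 = 377.91 mGal
Simple Bouguer anomaly = 455.038 − (377.91) = 77.128 mGal
Complete Bouguer anomaly = 77.128 + 5.87 = 82.998 mGal

83.0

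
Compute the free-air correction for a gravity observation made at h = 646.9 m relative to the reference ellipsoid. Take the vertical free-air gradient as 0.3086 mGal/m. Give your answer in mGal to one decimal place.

199.6

Free-air correction = 0.3086 × 646.9 = 199.6 mGal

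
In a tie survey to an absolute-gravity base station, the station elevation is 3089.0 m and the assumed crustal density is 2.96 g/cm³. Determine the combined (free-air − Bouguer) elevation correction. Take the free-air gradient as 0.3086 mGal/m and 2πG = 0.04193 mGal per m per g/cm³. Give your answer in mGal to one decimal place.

Combined gradient = 0.3086 − 0.04193 × 2.96 = 0.1844872 mGal/m
Combined elevation correction = 0.1844872 × 3089.0 = 569.9 mGal

569.9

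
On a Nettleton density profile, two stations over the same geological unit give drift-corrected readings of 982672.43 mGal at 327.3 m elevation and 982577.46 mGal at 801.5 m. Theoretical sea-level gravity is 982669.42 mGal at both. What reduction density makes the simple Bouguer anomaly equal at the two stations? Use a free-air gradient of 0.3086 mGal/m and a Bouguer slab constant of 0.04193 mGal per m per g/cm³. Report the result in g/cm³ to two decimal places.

2.58

Δg_obs = 982577.46 − 982672.43 = -94.97 mGal over Δh = 801.5 − 327.3 = 474.2 m
Equal Bouguer anomalies ⇒ Δg_obs + (0.3086 − 0.04193ρ)·Δh = 0
0.3086 − 0.04193ρ = −Δg_obs/Δh = 0.20027
ρ = (0.3086 − 0.20027) / 0.04193 = 2.58 g/cm³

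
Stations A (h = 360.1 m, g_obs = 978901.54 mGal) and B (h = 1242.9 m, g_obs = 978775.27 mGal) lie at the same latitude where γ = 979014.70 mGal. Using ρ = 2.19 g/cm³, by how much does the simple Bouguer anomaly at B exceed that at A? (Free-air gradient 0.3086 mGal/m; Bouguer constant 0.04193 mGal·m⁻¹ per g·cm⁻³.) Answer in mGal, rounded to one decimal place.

Δg_SB(A) = 978901.54 − 979014.70 + 0.3086×360.1 − 0.04193×2.19×360.1 = -35.10 mGal
Δg_SB(B) = 978775.27 − 979014.70 + 0.3086×1242.9 − 0.04193×2.19×1242.9 = 30.00 mGal
Difference = 30.00 − (-35.10) = 65.10 mGal

65.1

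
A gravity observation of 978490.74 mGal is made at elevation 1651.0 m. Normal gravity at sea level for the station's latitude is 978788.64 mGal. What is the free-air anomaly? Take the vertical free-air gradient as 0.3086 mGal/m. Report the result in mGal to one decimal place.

211.6

Free-air correction = 0.3086 × 1651.0 = 509.50 mGal
Free-air anomaly = 978490.74 − 978788.64 + (509.50) = 211.60 mGal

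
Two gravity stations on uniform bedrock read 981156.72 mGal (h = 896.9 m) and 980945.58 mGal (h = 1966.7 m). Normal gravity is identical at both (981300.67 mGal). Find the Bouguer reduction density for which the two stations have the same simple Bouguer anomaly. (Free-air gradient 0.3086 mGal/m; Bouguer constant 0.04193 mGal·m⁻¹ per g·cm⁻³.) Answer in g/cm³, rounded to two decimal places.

2.65

Δg_obs = 980945.58 − 981156.72 = -211.14 mGal over Δh = 1966.7 − 896.9 = 1069.8 m
Equal Bouguer anomalies ⇒ Δg_obs + (0.3086 − 0.04193ρ)·Δh = 0
0.3086 − 0.04193ρ = −Δg_obs/Δh = 0.19736
ρ = (0.3086 − 0.19736) / 0.04193 = 2.65 g/cm³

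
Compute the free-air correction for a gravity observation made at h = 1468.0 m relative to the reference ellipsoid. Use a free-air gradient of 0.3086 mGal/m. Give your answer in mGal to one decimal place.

453.0

Free-air correction = 0.3086 × 1468.0 = 453.0 mGal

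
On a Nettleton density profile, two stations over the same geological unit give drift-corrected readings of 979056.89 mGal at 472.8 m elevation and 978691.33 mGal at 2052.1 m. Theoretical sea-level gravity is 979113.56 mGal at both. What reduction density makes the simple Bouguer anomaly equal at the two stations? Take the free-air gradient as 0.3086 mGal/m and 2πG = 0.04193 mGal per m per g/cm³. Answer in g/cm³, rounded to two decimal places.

Δg_obs = 978691.33 − 979056.89 = -365.56 mGal over Δh = 2052.1 − 472.8 = 1579.3 m
Equal Bouguer anomalies ⇒ Δg_obs + (0.3086 − 0.04193ρ)·Δh = 0
0.3086 − 0.04193ρ = −Δg_obs/Δh = 0.23147
ρ = (0.3086 − 0.23147) / 0.04193 = 1.84 g/cm³

1.84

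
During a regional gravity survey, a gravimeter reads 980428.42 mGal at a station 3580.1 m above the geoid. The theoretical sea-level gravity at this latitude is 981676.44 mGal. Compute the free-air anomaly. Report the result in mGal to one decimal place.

-143.2

Free-air correction = 0.3086 × 3580.1 = 1104.82 mGal
Free-air anomaly = 980428.42 − 981676.44 + (1104.82) = -143.20 mGal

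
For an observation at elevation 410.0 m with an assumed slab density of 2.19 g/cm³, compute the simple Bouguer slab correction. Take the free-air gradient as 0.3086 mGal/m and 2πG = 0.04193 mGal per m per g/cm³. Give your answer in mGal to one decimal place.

Bouguer slab correction = 0.04193 × 2.19 × 410.0 = 37.6 mGal

37.6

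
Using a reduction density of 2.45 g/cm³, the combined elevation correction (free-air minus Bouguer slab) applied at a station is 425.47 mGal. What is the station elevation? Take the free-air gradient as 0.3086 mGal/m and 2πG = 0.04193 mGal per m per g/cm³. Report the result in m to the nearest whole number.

2067

Combined gradient = 0.3086 − 0.04193 × 2.45 = 0.2058715 mGal/m
h = 425.47 / 0.2058715 = 2066.68 m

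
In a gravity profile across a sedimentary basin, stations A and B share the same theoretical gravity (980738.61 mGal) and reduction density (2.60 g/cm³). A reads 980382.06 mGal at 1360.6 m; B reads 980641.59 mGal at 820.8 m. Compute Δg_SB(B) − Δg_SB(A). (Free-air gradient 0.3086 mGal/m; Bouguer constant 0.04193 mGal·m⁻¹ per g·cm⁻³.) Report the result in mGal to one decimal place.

151.8

Δg_SB(A) = 980382.06 − 980738.61 + 0.3086×1360.6 − 0.04193×2.60×1360.6 = -85.00 mGal
Δg_SB(B) = 980641.59 − 980738.61 + 0.3086×820.8 − 0.04193×2.60×820.8 = 66.80 mGal
Difference = 66.80 − (-85.00) = 151.80 mGal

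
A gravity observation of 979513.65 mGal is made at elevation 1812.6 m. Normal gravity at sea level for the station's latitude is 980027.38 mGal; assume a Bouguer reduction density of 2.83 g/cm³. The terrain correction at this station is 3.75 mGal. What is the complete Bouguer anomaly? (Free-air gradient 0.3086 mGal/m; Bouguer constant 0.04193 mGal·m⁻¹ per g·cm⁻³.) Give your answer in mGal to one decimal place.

Free-air correction = 0.3086 × 1812.6 = 559.37 mGal
Free-air anomaly = 979513.65 − 980027.38 + (559.37) = 45.64 mGal
Bouguer slab correction = 0.04193 × 2.83 × 1812.6 = 215.09 mGal
Simple Bouguer anomaly = 45.64 − (215.09) = -169.45 mGal
Complete Bouguer anomaly = -169.45 + 3.75 = -165.70 mGal

-165.7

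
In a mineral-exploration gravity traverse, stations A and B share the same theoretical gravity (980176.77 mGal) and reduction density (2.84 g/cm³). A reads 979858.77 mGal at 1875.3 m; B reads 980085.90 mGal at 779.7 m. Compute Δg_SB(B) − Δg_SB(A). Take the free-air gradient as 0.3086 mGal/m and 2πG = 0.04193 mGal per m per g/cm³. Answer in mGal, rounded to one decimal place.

Δg_SB(A) = 979858.77 − 980176.77 + 0.3086×1875.3 − 0.04193×2.84×1875.3 = 37.40 mGal
Δg_SB(B) = 980085.90 − 980176.77 + 0.3086×779.7 − 0.04193×2.84×779.7 = 56.90 mGal
Difference = 56.90 − (37.40) = 19.50 mGal

19.5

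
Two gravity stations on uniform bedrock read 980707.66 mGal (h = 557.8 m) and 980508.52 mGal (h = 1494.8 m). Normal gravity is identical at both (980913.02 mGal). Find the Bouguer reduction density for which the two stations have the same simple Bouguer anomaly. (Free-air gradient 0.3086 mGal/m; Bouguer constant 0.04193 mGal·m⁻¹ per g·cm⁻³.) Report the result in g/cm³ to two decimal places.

2.29

Δg_obs = 980508.52 − 980707.66 = -199.14 mGal over Δh = 1494.8 − 557.8 = 937.0 m
Equal Bouguer anomalies ⇒ Δg_obs + (0.3086 − 0.04193ρ)·Δh = 0
0.3086 − 0.04193ρ = −Δg_obs/Δh = 0.21253
ρ = (0.3086 − 0.21253) / 0.04193 = 2.29 g/cm³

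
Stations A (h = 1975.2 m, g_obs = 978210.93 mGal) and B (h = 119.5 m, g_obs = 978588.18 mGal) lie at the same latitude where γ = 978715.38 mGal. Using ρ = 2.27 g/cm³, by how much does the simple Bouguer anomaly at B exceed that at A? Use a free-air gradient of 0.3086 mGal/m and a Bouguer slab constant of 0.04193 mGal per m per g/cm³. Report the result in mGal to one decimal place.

Δg_SB(A) = 978210.93 − 978715.38 + 0.3086×1975.2 − 0.04193×2.27×1975.2 = -82.90 mGal
Δg_SB(B) = 978588.18 − 978715.38 + 0.3086×119.5 − 0.04193×2.27×119.5 = -101.70 mGal
Difference = -101.70 − (-82.90) = -18.80 mGal

-18.8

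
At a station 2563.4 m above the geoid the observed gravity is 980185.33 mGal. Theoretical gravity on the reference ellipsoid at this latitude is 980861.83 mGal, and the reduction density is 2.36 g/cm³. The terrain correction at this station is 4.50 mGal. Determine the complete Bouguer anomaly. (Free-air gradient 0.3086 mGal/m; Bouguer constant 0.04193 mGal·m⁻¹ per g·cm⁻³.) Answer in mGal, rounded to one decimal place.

Free-air correction = 0.3086 × 2563.4 = 791.07 mGal
Free-air anomaly = 980185.33 − 980861.83 + (791.07) = 114.57 mGal
Bouguer slab correction = 0.04193 × 2.36 × 2563.4 = 253.66 mGal
Simple Bouguer anomaly = 114.57 − (253.66) = -139.09 mGal
Complete Bouguer anomaly = -139.09 + 4.50 = -134.59 mGal

-134.6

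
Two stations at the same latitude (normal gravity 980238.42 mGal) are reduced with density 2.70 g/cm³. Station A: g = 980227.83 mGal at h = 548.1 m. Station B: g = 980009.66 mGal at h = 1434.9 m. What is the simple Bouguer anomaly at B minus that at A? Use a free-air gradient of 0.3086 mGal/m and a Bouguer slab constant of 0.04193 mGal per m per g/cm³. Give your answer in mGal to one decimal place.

Δg_SB(A) = 980227.83 − 980238.42 + 0.3086×548.1 − 0.04193×2.70×548.1 = 96.50 mGal
Δg_SB(B) = 980009.66 − 980238.42 + 0.3086×1434.9 − 0.04193×2.70×1434.9 = 51.60 mGal
Difference = 51.60 − (96.50) = -44.90 mGal

-44.9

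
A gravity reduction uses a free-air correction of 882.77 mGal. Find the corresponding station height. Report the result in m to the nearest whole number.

2861

h = 882.77 / 0.3086 = 2860.56 m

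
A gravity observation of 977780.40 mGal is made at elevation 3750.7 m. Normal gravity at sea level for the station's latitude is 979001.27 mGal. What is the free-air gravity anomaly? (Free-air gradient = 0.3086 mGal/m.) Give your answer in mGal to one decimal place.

-63.4

Free-air correction = 0.3086 × 3750.7 = 1157.47 mGal
Free-air anomaly = 977780.40 − 979001.27 + (1157.47) = -63.40 mGal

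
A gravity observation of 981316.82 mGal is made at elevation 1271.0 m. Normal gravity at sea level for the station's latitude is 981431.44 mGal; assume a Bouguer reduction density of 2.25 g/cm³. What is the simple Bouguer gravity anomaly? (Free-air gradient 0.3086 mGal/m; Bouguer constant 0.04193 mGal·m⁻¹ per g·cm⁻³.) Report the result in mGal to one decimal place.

Free-air correction = 0.3086 × 1271.0 = 392.23 mGal
Free-air anomaly = 981316.82 − 981431.44 + (392.23) = 277.61 mGal
Bouguer slab correction = 0.04193 × 2.25 × 1271.0 = 119.91 mGal
Simple Bouguer anomaly = 277.61 − (119.91) = 157.70 mGal

157.7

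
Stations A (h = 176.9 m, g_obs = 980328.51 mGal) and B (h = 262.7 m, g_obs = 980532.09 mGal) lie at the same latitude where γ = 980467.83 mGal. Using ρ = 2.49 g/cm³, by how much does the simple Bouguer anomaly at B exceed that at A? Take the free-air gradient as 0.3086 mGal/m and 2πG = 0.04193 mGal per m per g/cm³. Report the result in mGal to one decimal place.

221.1

Δg_SB(A) = 980328.51 − 980467.83 + 0.3086×176.9 − 0.04193×2.49×176.9 = -103.20 mGal
Δg_SB(B) = 980532.09 − 980467.83 + 0.3086×262.7 − 0.04193×2.49×262.7 = 117.90 mGal
Difference = 117.90 − (-103.20) = 221.10 mGal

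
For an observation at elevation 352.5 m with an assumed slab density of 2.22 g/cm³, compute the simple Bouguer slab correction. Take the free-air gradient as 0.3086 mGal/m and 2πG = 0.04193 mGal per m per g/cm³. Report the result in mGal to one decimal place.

32.8

Bouguer slab correction = 0.04193 × 2.22 × 352.5 = 32.8 mGal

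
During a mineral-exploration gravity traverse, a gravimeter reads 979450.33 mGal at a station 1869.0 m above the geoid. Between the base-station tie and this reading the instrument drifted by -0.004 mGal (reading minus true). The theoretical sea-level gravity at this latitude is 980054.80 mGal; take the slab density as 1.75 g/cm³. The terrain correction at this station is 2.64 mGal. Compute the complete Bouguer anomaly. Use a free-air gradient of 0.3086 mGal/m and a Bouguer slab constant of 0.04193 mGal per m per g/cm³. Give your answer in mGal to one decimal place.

-162.2

Drift-corrected reading = 979450.33 − (-0.004) = 979450.334 mGal
Free-air correction = 0.3086 × 1869.0 = 576.77 mGal
Free-air anomaly = 979450.334 − 980054.80 + (576.77) = -27.696 mGal
Bouguer slab correction = 0.04193 × 1.75 × 1869.0 = 137.14 mGal
Simple Bouguer anomaly = -27.696 − (137.14) = -164.836 mGal
Complete Bouguer anomaly = -164.836 + 2.64 = -162.196 mGal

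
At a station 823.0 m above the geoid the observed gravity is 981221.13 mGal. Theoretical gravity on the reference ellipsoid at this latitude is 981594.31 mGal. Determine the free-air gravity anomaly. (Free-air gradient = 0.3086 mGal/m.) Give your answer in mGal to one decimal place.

Free-air correction = 0.3086 × 823.0 = 253.98 mGal
Free-air anomaly = 981221.13 − 981594.31 + (253.98) = -119.20 mGal

-119.2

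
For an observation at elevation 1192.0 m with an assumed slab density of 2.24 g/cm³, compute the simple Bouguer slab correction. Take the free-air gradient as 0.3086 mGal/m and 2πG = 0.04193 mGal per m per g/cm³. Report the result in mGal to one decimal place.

112.0

Bouguer slab correction = 0.04193 × 2.24 × 1192.0 = 112.0 mGal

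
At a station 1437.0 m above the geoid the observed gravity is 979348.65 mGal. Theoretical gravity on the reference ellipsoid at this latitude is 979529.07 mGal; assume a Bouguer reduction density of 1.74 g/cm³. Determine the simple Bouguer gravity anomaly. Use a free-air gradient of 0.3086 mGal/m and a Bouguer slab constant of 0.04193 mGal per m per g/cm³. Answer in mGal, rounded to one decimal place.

Free-air correction = 0.3086 × 1437.0 = 443.46 mGal
Free-air anomaly = 979348.65 − 979529.07 + (443.46) = 263.04 mGal
Bouguer slab correction = 0.04193 × 1.74 × 1437.0 = 104.84 mGal
Simple Bouguer anomaly = 263.04 − (104.84) = 158.20 mGal

158.2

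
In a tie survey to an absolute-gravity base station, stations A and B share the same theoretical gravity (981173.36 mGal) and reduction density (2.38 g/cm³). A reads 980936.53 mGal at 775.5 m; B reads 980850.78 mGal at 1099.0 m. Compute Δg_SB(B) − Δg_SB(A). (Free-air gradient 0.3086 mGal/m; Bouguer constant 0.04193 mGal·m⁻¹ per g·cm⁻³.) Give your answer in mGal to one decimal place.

-18.2

Δg_SB(A) = 980936.53 − 981173.36 + 0.3086×775.5 − 0.04193×2.38×775.5 = -74.90 mGal
Δg_SB(B) = 980850.78 − 981173.36 + 0.3086×1099.0 − 0.04193×2.38×1099.0 = -93.10 mGal
Difference = -93.10 − (-74.90) = -18.20 mGal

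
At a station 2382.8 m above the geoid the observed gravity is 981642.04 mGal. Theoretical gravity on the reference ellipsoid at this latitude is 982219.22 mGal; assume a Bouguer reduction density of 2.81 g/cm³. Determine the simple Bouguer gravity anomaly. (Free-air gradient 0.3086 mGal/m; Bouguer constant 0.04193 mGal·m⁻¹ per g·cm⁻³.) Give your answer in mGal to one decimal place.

-122.6

Free-air correction = 0.3086 × 2382.8 = 735.33 mGal
Free-air anomaly = 981642.04 − 982219.22 + (735.33) = 158.15 mGal
Bouguer slab correction = 0.04193 × 2.81 × 2382.8 = 280.75 mGal
Simple Bouguer anomaly = 158.15 − (280.75) = -122.60 mGal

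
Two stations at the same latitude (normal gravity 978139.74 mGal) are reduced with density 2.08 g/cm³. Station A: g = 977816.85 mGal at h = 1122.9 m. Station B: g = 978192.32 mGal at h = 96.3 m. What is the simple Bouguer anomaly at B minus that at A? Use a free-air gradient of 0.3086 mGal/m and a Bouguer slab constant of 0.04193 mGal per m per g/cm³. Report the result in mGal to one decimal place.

Δg_SB(A) = 977816.85 − 978139.74 + 0.3086×1122.9 − 0.04193×2.08×1122.9 = -74.30 mGal
Δg_SB(B) = 978192.32 − 978139.74 + 0.3086×96.3 − 0.04193×2.08×96.3 = 73.90 mGal
Difference = 73.90 − (-74.30) = 148.20 mGal

148.2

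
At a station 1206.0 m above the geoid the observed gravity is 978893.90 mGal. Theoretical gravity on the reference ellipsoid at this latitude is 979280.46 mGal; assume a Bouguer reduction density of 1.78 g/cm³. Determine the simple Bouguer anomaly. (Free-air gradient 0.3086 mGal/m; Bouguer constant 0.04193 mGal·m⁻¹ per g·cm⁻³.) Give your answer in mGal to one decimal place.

-104.4

Free-air correction = 0.3086 × 1206.0 = 372.17 mGal
Free-air anomaly = 978893.90 − 979280.46 + (372.17) = -14.39 mGal
Bouguer slab correction = 0.04193 × 1.78 × 1206.0 = 90.01 mGal
Simple Bouguer anomaly = -14.39 − (90.01) = -104.40 mGal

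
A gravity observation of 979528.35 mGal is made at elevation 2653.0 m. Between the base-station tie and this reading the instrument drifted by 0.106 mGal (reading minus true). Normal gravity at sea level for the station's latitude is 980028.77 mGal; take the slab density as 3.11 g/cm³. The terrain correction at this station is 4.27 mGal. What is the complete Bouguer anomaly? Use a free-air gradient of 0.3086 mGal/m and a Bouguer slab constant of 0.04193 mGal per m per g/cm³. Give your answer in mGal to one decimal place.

Drift-corrected reading = 979528.35 − (0.106) = 979528.244 mGal
Free-air correction = 0.3086 × 2653.0 = 818.72 mGal
Free-air anomaly = 979528.244 − 980028.77 + (818.72) = 318.194 mGal
Bouguer slab correction = 0.04193 × 3.11 × 2653.0 = 345.96 mGal
Simple Bouguer anomaly = 318.194 − (345.96) = -27.766 mGal
Complete Bouguer anomaly = -27.766 + 4.27 = -23.496 mGal

-23.5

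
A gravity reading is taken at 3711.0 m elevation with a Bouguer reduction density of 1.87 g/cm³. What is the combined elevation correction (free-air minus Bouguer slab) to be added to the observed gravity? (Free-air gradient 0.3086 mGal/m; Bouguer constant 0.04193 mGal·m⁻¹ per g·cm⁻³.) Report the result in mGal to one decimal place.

854.2

Combined gradient = 0.3086 − 0.04193 × 1.87 = 0.2301909 mGal/m
Combined elevation correction = 0.2301909 × 3711.0 = 854.2 mGal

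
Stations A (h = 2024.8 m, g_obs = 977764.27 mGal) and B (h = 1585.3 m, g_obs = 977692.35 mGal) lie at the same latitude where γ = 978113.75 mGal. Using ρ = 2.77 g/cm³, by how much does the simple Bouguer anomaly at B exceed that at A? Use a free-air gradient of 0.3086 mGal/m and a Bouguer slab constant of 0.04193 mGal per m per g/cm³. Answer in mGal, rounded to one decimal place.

Δg_SB(A) = 977764.27 − 978113.75 + 0.3086×2024.8 − 0.04193×2.77×2024.8 = 40.20 mGal
Δg_SB(B) = 977692.35 − 978113.75 + 0.3086×1585.3 − 0.04193×2.77×1585.3 = -116.30 mGal
Difference = -116.30 − (40.20) = -156.50 mGal

-156.5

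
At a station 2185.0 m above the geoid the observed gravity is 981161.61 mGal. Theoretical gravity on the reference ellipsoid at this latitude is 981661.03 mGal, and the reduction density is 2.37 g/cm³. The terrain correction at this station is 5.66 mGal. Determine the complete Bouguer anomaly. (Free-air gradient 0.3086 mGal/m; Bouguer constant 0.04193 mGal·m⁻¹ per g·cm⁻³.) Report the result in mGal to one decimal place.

Free-air correction = 0.3086 × 2185.0 = 674.29 mGal
Free-air anomaly = 981161.61 − 981661.03 + (674.29) = 174.87 mGal
Bouguer slab correction = 0.04193 × 2.37 × 2185.0 = 217.13 mGal
Simple Bouguer anomaly = 174.87 − (217.13) = -42.26 mGal
Complete Bouguer anomaly = -42.26 + 5.66 = -36.60 mGal

-36.6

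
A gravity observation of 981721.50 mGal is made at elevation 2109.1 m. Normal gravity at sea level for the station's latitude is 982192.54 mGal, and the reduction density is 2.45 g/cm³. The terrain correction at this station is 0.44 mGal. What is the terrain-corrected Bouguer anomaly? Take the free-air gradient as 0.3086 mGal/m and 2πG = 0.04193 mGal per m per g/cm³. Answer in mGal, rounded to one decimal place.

Free-air correction = 0.3086 × 2109.1 = 650.87 mGal
Free-air anomaly = 981721.50 − 982192.54 + (650.87) = 179.83 mGal
Bouguer slab correction = 0.04193 × 2.45 × 2109.1 = 216.66 mGal
Simple Bouguer anomaly = 179.83 − (216.66) = -36.83 mGal
Complete Bouguer anomaly = -36.83 + 0.44 = -36.39 mGal

-36.4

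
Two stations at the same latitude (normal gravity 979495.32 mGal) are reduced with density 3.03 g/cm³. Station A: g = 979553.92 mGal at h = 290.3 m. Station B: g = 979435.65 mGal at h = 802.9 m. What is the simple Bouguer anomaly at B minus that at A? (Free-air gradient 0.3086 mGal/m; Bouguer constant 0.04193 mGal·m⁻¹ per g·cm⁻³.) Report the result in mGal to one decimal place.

Δg_SB(A) = 979553.92 − 979495.32 + 0.3086×290.3 − 0.04193×3.03×290.3 = 111.30 mGal
Δg_SB(B) = 979435.65 − 979495.32 + 0.3086×802.9 − 0.04193×3.03×802.9 = 86.10 mGal
Difference = 86.10 − (111.30) = -25.20 mGal

-25.2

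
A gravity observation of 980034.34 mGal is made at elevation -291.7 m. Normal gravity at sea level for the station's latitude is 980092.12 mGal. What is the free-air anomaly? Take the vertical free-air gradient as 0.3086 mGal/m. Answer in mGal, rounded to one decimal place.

-147.8

Free-air correction = 0.3086 × -291.7 = -90.02 mGal
Free-air anomaly = 980034.34 − 980092.12 + (-90.02) = -147.80 mGal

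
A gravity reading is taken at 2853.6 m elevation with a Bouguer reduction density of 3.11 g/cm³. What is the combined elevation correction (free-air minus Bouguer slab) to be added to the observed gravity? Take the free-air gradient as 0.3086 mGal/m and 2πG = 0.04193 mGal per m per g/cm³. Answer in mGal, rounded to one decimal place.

Combined gradient = 0.3086 − 0.04193 × 3.11 = 0.1781977 mGal/m
Combined elevation correction = 0.1781977 × 2853.6 = 508.5 mGal

508.5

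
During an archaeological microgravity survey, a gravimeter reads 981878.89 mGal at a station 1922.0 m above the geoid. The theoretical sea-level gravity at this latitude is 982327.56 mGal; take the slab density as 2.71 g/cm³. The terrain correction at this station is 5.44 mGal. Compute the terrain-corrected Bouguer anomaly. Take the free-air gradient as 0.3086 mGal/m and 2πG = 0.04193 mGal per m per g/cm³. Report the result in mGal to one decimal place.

Free-air correction = 0.3086 × 1922.0 = 593.13 mGal
Free-air anomaly = 981878.89 − 982327.56 + (593.13) = 144.46 mGal
Bouguer slab correction = 0.04193 × 2.71 × 1922.0 = 218.40 mGal
Simple Bouguer anomaly = 144.46 − (218.40) = -73.94 mGal
Complete Bouguer anomaly = -73.94 + 5.44 = -68.50 mGal

-68.5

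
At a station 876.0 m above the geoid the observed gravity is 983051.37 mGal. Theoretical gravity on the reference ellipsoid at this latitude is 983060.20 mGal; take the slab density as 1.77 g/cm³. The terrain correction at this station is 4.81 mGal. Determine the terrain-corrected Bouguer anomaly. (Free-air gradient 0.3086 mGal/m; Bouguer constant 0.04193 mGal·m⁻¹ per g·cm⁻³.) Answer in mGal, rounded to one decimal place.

201.3

Free-air correction = 0.3086 × 876.0 = 270.33 mGal
Free-air anomaly = 983051.37 − 983060.20 + (270.33) = 261.50 mGal
Bouguer slab correction = 0.04193 × 1.77 × 876.0 = 65.01 mGal
Simple Bouguer anomaly = 261.50 − (65.01) = 196.49 mGal
Complete Bouguer anomaly = 196.49 + 4.81 = 201.30 mGal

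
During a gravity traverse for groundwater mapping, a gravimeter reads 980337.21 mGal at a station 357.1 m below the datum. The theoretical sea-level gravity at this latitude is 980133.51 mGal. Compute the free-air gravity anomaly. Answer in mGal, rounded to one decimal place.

93.5

Free-air correction = 0.3086 × -357.1 = -110.20 mGal
Free-air anomaly = 980337.21 − 980133.51 + (-110.20) = 93.50 mGal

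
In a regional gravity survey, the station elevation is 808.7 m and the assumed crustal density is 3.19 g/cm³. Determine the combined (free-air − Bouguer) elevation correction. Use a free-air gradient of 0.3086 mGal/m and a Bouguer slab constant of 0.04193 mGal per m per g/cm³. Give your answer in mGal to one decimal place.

Combined gradient = 0.3086 − 0.04193 × 3.19 = 0.1748433 mGal/m
Combined elevation correction = 0.1748433 × 808.7 = 141.4 mGal

141.4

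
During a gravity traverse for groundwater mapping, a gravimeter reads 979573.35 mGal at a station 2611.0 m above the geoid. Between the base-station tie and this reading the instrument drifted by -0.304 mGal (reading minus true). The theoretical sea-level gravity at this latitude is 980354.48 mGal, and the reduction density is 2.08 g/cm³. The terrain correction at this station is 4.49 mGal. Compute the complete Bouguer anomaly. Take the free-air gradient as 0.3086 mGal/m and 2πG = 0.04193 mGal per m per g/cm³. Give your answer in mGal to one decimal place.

Drift-corrected reading = 979573.35 − (-0.304) = 979573.654 mGal
Free-air correction = 0.3086 × 2611.0 = 805.75 mGal
Free-air anomaly = 979573.654 − 980354.48 + (805.75) = 24.924 mGal
Bouguer slab correction = 0.04193 × 2.08 × 2611.0 = 227.72 mGal
Simple Bouguer anomaly = 24.924 − (227.72) = -202.796 mGal
Complete Bouguer anomaly = -202.796 + 4.49 = -198.306 mGal

-198.3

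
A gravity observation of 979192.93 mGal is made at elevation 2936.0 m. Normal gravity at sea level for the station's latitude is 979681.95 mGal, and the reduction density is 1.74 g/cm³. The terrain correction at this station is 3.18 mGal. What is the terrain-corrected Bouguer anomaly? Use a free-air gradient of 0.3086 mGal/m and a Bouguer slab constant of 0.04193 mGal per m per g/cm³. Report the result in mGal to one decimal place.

206.0

Free-air correction = 0.3086 × 2936.0 = 906.05 mGal
Free-air anomaly = 979192.93 − 979681.95 + (906.05) = 417.03 mGal
Bouguer slab correction = 0.04193 × 1.74 × 2936.0 = 214.21 mGal
Simple Bouguer anomaly = 417.03 − (214.21) = 202.82 mGal
Complete Bouguer anomaly = 202.82 + 3.18 = 206.00 mGal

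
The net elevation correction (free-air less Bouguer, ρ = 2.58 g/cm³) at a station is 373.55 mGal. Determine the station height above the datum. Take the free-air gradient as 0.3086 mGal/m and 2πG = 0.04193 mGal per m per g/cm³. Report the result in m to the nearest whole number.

Combined gradient = 0.3086 − 0.04193 × 2.58 = 0.2004206 mGal/m
h = 373.55 / 0.2004206 = 1863.83 m

1864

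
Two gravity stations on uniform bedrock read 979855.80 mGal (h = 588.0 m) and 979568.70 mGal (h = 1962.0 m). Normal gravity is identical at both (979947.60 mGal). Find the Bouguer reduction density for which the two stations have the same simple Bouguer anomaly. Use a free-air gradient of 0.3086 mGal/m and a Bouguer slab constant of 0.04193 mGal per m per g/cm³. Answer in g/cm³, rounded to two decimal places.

2.38

Δg_obs = 979568.70 − 979855.80 = -287.10 mGal over Δh = 1962.0 − 588.0 = 1374.0 m
Equal Bouguer anomalies ⇒ Δg_obs + (0.3086 − 0.04193ρ)·Δh = 0
0.3086 − 0.04193ρ = −Δg_obs/Δh = 0.20895
ρ = (0.3086 − 0.20895) / 0.04193 = 2.38 g/cm³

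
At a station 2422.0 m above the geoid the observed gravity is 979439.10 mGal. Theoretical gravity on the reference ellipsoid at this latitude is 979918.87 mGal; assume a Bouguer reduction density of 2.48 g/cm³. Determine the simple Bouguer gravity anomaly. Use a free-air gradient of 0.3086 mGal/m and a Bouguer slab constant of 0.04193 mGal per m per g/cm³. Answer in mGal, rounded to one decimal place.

Free-air correction = 0.3086 × 2422.0 = 747.43 mGal
Free-air anomaly = 979439.10 − 979918.87 + (747.43) = 267.66 mGal
Bouguer slab correction = 0.04193 × 2.48 × 2422.0 = 251.86 mGal
Simple Bouguer anomaly = 267.66 − (251.86) = 15.80 mGal

15.8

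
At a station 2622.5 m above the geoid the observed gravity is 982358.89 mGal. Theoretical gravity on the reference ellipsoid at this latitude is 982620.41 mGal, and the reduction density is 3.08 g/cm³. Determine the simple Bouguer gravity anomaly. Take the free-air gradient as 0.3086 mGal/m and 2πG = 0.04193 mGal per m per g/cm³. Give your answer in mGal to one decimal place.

209.1

Free-air correction = 0.3086 × 2622.5 = 809.30 mGal
Free-air anomaly = 982358.89 − 982620.41 + (809.30) = 547.78 mGal
Bouguer slab correction = 0.04193 × 3.08 × 2622.5 = 338.68 mGal
Simple Bouguer anomaly = 547.78 − (338.68) = 209.10 mGal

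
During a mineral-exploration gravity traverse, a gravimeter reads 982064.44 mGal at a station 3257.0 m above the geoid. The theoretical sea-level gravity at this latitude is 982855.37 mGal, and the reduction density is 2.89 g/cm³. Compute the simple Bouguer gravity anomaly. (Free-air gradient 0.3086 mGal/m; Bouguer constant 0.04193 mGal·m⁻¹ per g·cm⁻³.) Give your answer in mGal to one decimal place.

Free-air correction = 0.3086 × 3257.0 = 1005.11 mGal
Free-air anomaly = 982064.44 − 982855.37 + (1005.11) = 214.18 mGal
Bouguer slab correction = 0.04193 × 2.89 × 3257.0 = 394.68 mGal
Simple Bouguer anomaly = 214.18 − (394.68) = -180.50 mGal

-180.5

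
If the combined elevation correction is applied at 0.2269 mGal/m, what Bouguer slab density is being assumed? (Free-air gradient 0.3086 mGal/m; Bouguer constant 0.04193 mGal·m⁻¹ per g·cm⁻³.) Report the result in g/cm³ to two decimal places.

1.95

0.2269 = 0.3086 − 0.04193 × ρ
ρ = (0.3086 − 0.2269) / 0.04193 = 1.95 g/cm³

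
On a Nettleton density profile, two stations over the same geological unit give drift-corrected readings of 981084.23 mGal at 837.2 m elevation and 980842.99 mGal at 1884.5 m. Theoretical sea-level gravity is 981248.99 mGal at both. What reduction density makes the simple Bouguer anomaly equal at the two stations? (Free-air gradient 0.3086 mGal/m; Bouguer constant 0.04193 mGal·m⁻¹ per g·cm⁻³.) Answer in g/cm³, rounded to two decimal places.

1.87

Δg_obs = 980842.99 − 981084.23 = -241.24 mGal over Δh = 1884.5 − 837.2 = 1047.3 m
Equal Bouguer anomalies ⇒ Δg_obs + (0.3086 − 0.04193ρ)·Δh = 0
0.3086 − 0.04193ρ = −Δg_obs/Δh = 0.23034
ρ = (0.3086 − 0.23034) / 0.04193 = 1.87 g/cm³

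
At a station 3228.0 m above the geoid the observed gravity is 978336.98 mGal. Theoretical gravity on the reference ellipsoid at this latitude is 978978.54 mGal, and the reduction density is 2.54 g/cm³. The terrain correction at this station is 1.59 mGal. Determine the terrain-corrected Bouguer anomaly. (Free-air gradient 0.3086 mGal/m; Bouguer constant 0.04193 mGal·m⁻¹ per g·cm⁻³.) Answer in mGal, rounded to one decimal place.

Free-air correction = 0.3086 × 3228.0 = 996.16 mGal
Free-air anomaly = 978336.98 − 978978.54 + (996.16) = 354.60 mGal
Bouguer slab correction = 0.04193 × 2.54 × 3228.0 = 343.79 mGal
Simple Bouguer anomaly = 354.60 − (343.79) = 10.81 mGal
Complete Bouguer anomaly = 10.81 + 1.59 = 12.40 mGal

12.4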